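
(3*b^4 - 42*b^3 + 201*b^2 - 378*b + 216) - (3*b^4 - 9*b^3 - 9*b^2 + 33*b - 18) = -33*b^3 + 210*b^2 - 411*b + 234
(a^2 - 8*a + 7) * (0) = 0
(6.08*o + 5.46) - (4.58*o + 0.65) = 1.5*o + 4.81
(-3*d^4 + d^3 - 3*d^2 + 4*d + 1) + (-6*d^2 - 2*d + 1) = -3*d^4 + d^3 - 9*d^2 + 2*d + 2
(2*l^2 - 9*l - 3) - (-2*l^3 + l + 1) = 2*l^3 + 2*l^2 - 10*l - 4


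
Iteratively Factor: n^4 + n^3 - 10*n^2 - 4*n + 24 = (n - 2)*(n^3 + 3*n^2 - 4*n - 12) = (n - 2)*(n + 2)*(n^2 + n - 6) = (n - 2)*(n + 2)*(n + 3)*(n - 2)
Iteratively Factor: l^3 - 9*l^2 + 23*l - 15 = (l - 5)*(l^2 - 4*l + 3) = (l - 5)*(l - 3)*(l - 1)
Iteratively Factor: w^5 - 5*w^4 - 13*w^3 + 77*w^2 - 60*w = (w)*(w^4 - 5*w^3 - 13*w^2 + 77*w - 60) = w*(w - 1)*(w^3 - 4*w^2 - 17*w + 60) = w*(w - 5)*(w - 1)*(w^2 + w - 12) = w*(w - 5)*(w - 1)*(w + 4)*(w - 3)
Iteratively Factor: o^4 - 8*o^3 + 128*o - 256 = (o - 4)*(o^3 - 4*o^2 - 16*o + 64) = (o - 4)^2*(o^2 - 16) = (o - 4)^2*(o + 4)*(o - 4)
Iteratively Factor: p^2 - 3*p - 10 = (p + 2)*(p - 5)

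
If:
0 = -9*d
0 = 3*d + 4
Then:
No Solution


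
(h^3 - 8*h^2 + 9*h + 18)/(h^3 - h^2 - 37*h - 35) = (h^2 - 9*h + 18)/(h^2 - 2*h - 35)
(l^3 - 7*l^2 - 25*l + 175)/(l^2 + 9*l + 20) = (l^2 - 12*l + 35)/(l + 4)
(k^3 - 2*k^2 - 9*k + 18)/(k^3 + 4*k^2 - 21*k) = (k^2 + k - 6)/(k*(k + 7))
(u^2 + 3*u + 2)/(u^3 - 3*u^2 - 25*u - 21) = (u + 2)/(u^2 - 4*u - 21)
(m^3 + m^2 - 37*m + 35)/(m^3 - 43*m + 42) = (m - 5)/(m - 6)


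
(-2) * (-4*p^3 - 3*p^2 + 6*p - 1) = 8*p^3 + 6*p^2 - 12*p + 2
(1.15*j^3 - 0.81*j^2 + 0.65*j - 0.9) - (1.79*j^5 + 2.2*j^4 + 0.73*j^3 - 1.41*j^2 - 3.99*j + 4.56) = -1.79*j^5 - 2.2*j^4 + 0.42*j^3 + 0.6*j^2 + 4.64*j - 5.46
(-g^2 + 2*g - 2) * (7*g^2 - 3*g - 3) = -7*g^4 + 17*g^3 - 17*g^2 + 6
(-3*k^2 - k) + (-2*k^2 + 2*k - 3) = -5*k^2 + k - 3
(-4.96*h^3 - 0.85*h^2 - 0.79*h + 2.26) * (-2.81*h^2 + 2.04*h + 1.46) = 13.9376*h^5 - 7.7299*h^4 - 6.7557*h^3 - 9.2032*h^2 + 3.457*h + 3.2996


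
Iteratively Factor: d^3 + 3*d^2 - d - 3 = (d + 1)*(d^2 + 2*d - 3) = (d - 1)*(d + 1)*(d + 3)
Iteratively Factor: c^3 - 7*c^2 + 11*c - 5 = (c - 5)*(c^2 - 2*c + 1) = (c - 5)*(c - 1)*(c - 1)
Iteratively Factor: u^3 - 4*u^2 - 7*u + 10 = (u - 1)*(u^2 - 3*u - 10) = (u - 1)*(u + 2)*(u - 5)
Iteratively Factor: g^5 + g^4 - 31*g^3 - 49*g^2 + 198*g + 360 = (g - 5)*(g^4 + 6*g^3 - g^2 - 54*g - 72) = (g - 5)*(g - 3)*(g^3 + 9*g^2 + 26*g + 24) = (g - 5)*(g - 3)*(g + 3)*(g^2 + 6*g + 8) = (g - 5)*(g - 3)*(g + 3)*(g + 4)*(g + 2)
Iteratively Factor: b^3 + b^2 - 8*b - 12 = (b + 2)*(b^2 - b - 6) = (b + 2)^2*(b - 3)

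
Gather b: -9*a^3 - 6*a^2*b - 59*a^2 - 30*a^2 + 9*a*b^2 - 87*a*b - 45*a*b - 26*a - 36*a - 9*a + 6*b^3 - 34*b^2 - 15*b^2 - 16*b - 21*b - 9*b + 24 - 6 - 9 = -9*a^3 - 89*a^2 - 71*a + 6*b^3 + b^2*(9*a - 49) + b*(-6*a^2 - 132*a - 46) + 9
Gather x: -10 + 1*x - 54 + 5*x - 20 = 6*x - 84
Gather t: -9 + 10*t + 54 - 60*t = 45 - 50*t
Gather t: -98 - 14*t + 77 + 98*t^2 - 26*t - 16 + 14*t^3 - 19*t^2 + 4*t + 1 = 14*t^3 + 79*t^2 - 36*t - 36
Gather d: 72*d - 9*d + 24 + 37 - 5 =63*d + 56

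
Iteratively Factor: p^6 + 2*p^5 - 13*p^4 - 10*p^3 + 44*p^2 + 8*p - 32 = (p + 2)*(p^5 - 13*p^3 + 16*p^2 + 12*p - 16) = (p + 2)*(p + 4)*(p^4 - 4*p^3 + 3*p^2 + 4*p - 4) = (p - 2)*(p + 2)*(p + 4)*(p^3 - 2*p^2 - p + 2) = (p - 2)*(p - 1)*(p + 2)*(p + 4)*(p^2 - p - 2) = (p - 2)*(p - 1)*(p + 1)*(p + 2)*(p + 4)*(p - 2)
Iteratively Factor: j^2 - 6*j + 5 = (j - 1)*(j - 5)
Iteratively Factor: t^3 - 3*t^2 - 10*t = (t + 2)*(t^2 - 5*t) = (t - 5)*(t + 2)*(t)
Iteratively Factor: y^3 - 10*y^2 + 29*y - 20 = (y - 4)*(y^2 - 6*y + 5) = (y - 5)*(y - 4)*(y - 1)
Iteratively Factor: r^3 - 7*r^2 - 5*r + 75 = (r + 3)*(r^2 - 10*r + 25) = (r - 5)*(r + 3)*(r - 5)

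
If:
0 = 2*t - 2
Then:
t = 1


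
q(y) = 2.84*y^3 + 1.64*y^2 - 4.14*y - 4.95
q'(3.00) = 82.38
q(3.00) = 74.07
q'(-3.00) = 62.70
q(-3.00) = -54.45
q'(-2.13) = 27.53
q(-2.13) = -16.14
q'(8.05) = 574.38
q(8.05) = 1549.51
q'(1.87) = 31.79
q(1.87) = 11.61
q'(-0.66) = -2.59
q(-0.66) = -2.32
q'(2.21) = 44.72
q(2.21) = 24.57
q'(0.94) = 6.47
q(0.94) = -5.03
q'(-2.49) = 40.52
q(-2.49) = -28.32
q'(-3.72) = 101.56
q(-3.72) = -113.05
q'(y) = 8.52*y^2 + 3.28*y - 4.14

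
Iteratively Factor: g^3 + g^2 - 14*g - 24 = (g + 3)*(g^2 - 2*g - 8) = (g + 2)*(g + 3)*(g - 4)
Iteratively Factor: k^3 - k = (k)*(k^2 - 1) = k*(k + 1)*(k - 1)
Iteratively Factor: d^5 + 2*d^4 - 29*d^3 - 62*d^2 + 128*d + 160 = (d - 5)*(d^4 + 7*d^3 + 6*d^2 - 32*d - 32) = (d - 5)*(d + 4)*(d^3 + 3*d^2 - 6*d - 8) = (d - 5)*(d + 4)^2*(d^2 - d - 2) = (d - 5)*(d - 2)*(d + 4)^2*(d + 1)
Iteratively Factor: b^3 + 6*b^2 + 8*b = (b + 4)*(b^2 + 2*b) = (b + 2)*(b + 4)*(b)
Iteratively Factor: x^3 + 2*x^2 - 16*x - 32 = (x + 4)*(x^2 - 2*x - 8) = (x - 4)*(x + 4)*(x + 2)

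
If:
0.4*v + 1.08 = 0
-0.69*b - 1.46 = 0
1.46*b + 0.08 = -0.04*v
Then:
No Solution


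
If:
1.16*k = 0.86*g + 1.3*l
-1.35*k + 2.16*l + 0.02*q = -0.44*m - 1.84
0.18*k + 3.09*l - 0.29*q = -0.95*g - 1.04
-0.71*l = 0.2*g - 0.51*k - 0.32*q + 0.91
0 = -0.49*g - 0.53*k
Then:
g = 0.06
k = -0.06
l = -0.09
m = -4.03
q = 2.77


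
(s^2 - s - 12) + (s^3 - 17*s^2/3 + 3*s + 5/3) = s^3 - 14*s^2/3 + 2*s - 31/3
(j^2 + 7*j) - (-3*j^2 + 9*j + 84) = 4*j^2 - 2*j - 84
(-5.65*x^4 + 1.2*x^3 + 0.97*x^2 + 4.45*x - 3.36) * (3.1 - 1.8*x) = 10.17*x^5 - 19.675*x^4 + 1.974*x^3 - 5.003*x^2 + 19.843*x - 10.416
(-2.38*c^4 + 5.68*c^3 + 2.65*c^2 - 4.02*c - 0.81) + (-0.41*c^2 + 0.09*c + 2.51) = -2.38*c^4 + 5.68*c^3 + 2.24*c^2 - 3.93*c + 1.7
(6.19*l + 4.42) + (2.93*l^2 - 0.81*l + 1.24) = 2.93*l^2 + 5.38*l + 5.66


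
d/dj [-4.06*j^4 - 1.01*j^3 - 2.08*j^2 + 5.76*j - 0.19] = -16.24*j^3 - 3.03*j^2 - 4.16*j + 5.76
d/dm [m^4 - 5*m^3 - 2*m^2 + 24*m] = 4*m^3 - 15*m^2 - 4*m + 24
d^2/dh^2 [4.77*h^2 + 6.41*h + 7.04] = 9.54000000000000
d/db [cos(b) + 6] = -sin(b)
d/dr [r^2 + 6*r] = 2*r + 6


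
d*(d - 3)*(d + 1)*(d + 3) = d^4 + d^3 - 9*d^2 - 9*d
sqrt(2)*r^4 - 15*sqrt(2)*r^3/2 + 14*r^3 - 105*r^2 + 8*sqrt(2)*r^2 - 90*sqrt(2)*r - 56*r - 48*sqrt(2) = (r - 8)*(r + sqrt(2))*(r + 6*sqrt(2))*(sqrt(2)*r + sqrt(2)/2)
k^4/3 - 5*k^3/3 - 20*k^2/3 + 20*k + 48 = (k/3 + 1)*(k - 6)*(k - 4)*(k + 2)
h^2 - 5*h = h*(h - 5)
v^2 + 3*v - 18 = (v - 3)*(v + 6)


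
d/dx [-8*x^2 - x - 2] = -16*x - 1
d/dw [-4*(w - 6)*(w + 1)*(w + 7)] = -12*w^2 - 16*w + 164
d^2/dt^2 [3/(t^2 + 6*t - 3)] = 6*(-t^2 - 6*t + 4*(t + 3)^2 + 3)/(t^2 + 6*t - 3)^3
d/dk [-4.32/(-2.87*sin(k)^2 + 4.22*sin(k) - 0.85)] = (18.2304 - 24.7968*sin(k))*cos(k)/(2.87*sin(k)^2 - 4.22*sin(k) + 0.85)^2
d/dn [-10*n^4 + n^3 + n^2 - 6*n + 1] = -40*n^3 + 3*n^2 + 2*n - 6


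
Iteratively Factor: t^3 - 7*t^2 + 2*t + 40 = (t - 5)*(t^2 - 2*t - 8) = (t - 5)*(t - 4)*(t + 2)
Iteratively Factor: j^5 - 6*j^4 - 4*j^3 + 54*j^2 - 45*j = (j + 3)*(j^4 - 9*j^3 + 23*j^2 - 15*j) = (j - 1)*(j + 3)*(j^3 - 8*j^2 + 15*j) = j*(j - 1)*(j + 3)*(j^2 - 8*j + 15) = j*(j - 3)*(j - 1)*(j + 3)*(j - 5)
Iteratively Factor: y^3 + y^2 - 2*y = (y)*(y^2 + y - 2) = y*(y - 1)*(y + 2)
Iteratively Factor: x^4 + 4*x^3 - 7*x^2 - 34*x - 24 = (x + 4)*(x^3 - 7*x - 6) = (x + 1)*(x + 4)*(x^2 - x - 6) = (x + 1)*(x + 2)*(x + 4)*(x - 3)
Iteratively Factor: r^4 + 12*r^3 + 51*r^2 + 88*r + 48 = (r + 1)*(r^3 + 11*r^2 + 40*r + 48) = (r + 1)*(r + 3)*(r^2 + 8*r + 16) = (r + 1)*(r + 3)*(r + 4)*(r + 4)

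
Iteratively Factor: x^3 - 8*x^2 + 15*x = (x - 3)*(x^2 - 5*x) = (x - 5)*(x - 3)*(x)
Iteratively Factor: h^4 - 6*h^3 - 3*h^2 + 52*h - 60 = (h + 3)*(h^3 - 9*h^2 + 24*h - 20) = (h - 2)*(h + 3)*(h^2 - 7*h + 10) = (h - 2)^2*(h + 3)*(h - 5)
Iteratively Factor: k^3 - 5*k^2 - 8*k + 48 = (k - 4)*(k^2 - k - 12) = (k - 4)^2*(k + 3)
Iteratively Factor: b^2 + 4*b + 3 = (b + 1)*(b + 3)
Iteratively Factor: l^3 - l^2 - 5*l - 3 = (l - 3)*(l^2 + 2*l + 1) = (l - 3)*(l + 1)*(l + 1)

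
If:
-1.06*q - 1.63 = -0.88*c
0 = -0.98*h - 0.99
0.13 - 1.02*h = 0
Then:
No Solution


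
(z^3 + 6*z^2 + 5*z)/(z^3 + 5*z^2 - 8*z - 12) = z*(z + 5)/(z^2 + 4*z - 12)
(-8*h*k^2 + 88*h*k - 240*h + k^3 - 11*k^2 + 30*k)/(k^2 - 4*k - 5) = (-8*h*k + 48*h + k^2 - 6*k)/(k + 1)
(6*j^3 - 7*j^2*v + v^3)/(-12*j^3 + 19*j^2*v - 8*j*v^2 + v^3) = (-6*j^2 + j*v + v^2)/(12*j^2 - 7*j*v + v^2)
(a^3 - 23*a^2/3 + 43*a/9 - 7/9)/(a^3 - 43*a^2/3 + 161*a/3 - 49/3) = (a - 1/3)/(a - 7)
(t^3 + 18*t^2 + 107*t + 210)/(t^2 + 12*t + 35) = t + 6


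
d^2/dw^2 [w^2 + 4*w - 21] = 2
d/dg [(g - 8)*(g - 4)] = 2*g - 12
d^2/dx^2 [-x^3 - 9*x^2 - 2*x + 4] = -6*x - 18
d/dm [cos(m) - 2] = -sin(m)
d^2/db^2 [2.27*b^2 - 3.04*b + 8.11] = 4.54000000000000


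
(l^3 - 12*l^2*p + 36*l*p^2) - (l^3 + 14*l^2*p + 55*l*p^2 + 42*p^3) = -26*l^2*p - 19*l*p^2 - 42*p^3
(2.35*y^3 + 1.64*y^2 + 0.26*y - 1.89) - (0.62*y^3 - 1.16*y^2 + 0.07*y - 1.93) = 1.73*y^3 + 2.8*y^2 + 0.19*y + 0.04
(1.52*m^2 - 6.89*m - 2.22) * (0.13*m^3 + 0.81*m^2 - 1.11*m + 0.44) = 0.1976*m^5 + 0.3355*m^4 - 7.5567*m^3 + 6.5185*m^2 - 0.5674*m - 0.9768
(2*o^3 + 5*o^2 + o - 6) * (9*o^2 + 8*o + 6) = 18*o^5 + 61*o^4 + 61*o^3 - 16*o^2 - 42*o - 36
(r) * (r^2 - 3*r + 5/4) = r^3 - 3*r^2 + 5*r/4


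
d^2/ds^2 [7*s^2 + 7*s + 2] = 14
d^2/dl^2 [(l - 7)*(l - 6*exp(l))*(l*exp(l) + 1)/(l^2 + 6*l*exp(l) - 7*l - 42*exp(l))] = (l^4 - 30*l^3*exp(l) + 2*l^3 - 108*l^2*exp(2*l) + 36*l^2*exp(l) - 12*l^2 - 216*l*exp(3*l) - 216*l*exp(2*l) + 72*l*exp(l) + 24*l - 432*exp(3*l) + 144*exp(2*l) - 144*exp(l) - 24)*exp(l)/(l^3 + 18*l^2*exp(l) + 108*l*exp(2*l) + 216*exp(3*l))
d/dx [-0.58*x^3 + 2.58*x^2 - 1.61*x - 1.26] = -1.74*x^2 + 5.16*x - 1.61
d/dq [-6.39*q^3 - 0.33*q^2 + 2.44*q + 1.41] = -19.17*q^2 - 0.66*q + 2.44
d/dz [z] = 1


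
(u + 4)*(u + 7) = u^2 + 11*u + 28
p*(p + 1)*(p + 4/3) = p^3 + 7*p^2/3 + 4*p/3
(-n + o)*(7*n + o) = -7*n^2 + 6*n*o + o^2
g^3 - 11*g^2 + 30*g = g*(g - 6)*(g - 5)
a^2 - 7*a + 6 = (a - 6)*(a - 1)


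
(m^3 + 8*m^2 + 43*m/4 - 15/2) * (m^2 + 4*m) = m^5 + 12*m^4 + 171*m^3/4 + 71*m^2/2 - 30*m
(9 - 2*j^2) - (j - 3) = -2*j^2 - j + 12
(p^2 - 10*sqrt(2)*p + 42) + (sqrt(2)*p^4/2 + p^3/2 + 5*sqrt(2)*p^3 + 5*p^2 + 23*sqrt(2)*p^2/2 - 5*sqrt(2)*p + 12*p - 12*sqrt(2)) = sqrt(2)*p^4/2 + p^3/2 + 5*sqrt(2)*p^3 + 6*p^2 + 23*sqrt(2)*p^2/2 - 15*sqrt(2)*p + 12*p - 12*sqrt(2) + 42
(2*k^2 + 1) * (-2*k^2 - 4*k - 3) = -4*k^4 - 8*k^3 - 8*k^2 - 4*k - 3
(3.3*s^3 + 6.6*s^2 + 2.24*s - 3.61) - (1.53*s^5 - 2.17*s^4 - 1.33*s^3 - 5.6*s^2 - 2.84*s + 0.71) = -1.53*s^5 + 2.17*s^4 + 4.63*s^3 + 12.2*s^2 + 5.08*s - 4.32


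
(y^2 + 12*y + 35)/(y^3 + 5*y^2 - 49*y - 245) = 1/(y - 7)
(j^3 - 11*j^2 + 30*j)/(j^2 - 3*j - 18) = j*(j - 5)/(j + 3)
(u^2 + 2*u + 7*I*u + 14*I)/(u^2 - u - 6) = (u + 7*I)/(u - 3)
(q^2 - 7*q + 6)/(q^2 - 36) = (q - 1)/(q + 6)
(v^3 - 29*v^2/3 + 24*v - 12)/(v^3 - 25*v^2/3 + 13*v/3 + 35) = (3*v^2 - 20*v + 12)/(3*v^2 - 16*v - 35)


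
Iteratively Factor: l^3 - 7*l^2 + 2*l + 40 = (l - 5)*(l^2 - 2*l - 8) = (l - 5)*(l + 2)*(l - 4)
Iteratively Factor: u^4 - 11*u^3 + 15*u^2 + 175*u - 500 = (u - 5)*(u^3 - 6*u^2 - 15*u + 100) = (u - 5)^2*(u^2 - u - 20) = (u - 5)^3*(u + 4)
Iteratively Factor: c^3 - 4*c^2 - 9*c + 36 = (c - 3)*(c^2 - c - 12) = (c - 3)*(c + 3)*(c - 4)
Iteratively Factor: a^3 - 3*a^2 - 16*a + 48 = (a + 4)*(a^2 - 7*a + 12) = (a - 4)*(a + 4)*(a - 3)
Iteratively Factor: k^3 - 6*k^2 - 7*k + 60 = (k + 3)*(k^2 - 9*k + 20) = (k - 5)*(k + 3)*(k - 4)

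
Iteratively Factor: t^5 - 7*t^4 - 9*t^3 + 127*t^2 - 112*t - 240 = (t + 1)*(t^4 - 8*t^3 - t^2 + 128*t - 240) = (t - 5)*(t + 1)*(t^3 - 3*t^2 - 16*t + 48) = (t - 5)*(t - 3)*(t + 1)*(t^2 - 16) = (t - 5)*(t - 3)*(t + 1)*(t + 4)*(t - 4)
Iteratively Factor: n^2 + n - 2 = (n + 2)*(n - 1)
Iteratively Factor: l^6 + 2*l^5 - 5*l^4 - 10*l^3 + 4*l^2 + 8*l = (l - 2)*(l^5 + 4*l^4 + 3*l^3 - 4*l^2 - 4*l) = (l - 2)*(l + 2)*(l^4 + 2*l^3 - l^2 - 2*l) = l*(l - 2)*(l + 2)*(l^3 + 2*l^2 - l - 2) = l*(l - 2)*(l - 1)*(l + 2)*(l^2 + 3*l + 2) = l*(l - 2)*(l - 1)*(l + 2)^2*(l + 1)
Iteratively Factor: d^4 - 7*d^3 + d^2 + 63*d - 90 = (d - 5)*(d^3 - 2*d^2 - 9*d + 18) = (d - 5)*(d - 3)*(d^2 + d - 6) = (d - 5)*(d - 3)*(d - 2)*(d + 3)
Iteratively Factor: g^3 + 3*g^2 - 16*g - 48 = (g + 4)*(g^2 - g - 12) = (g - 4)*(g + 4)*(g + 3)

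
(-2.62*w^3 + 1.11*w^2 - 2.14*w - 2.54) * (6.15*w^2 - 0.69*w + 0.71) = -16.113*w^5 + 8.6343*w^4 - 15.7871*w^3 - 13.3563*w^2 + 0.2332*w - 1.8034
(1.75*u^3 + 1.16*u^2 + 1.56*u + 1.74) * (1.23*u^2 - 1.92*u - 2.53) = 2.1525*u^5 - 1.9332*u^4 - 4.7359*u^3 - 3.7898*u^2 - 7.2876*u - 4.4022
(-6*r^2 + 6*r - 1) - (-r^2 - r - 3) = -5*r^2 + 7*r + 2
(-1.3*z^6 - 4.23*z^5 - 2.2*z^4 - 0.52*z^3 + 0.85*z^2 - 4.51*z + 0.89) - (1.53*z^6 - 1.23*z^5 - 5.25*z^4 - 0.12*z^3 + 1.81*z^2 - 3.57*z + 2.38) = -2.83*z^6 - 3.0*z^5 + 3.05*z^4 - 0.4*z^3 - 0.96*z^2 - 0.94*z - 1.49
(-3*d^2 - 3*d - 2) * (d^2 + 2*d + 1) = -3*d^4 - 9*d^3 - 11*d^2 - 7*d - 2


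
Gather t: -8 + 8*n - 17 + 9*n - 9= 17*n - 34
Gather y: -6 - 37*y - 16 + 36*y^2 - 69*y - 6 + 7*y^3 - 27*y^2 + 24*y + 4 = 7*y^3 + 9*y^2 - 82*y - 24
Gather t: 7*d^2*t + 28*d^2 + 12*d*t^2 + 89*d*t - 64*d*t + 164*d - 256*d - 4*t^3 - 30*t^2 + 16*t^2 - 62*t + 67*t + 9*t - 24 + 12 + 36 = 28*d^2 - 92*d - 4*t^3 + t^2*(12*d - 14) + t*(7*d^2 + 25*d + 14) + 24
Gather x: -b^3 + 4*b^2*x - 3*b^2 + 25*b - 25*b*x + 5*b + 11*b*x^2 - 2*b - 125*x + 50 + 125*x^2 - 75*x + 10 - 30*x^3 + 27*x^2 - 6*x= -b^3 - 3*b^2 + 28*b - 30*x^3 + x^2*(11*b + 152) + x*(4*b^2 - 25*b - 206) + 60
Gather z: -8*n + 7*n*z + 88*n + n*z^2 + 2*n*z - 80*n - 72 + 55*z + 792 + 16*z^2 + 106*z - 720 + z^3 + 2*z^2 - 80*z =z^3 + z^2*(n + 18) + z*(9*n + 81)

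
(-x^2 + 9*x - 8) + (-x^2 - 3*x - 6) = -2*x^2 + 6*x - 14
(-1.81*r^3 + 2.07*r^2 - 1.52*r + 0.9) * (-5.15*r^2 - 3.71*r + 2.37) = 9.3215*r^5 - 3.9454*r^4 - 4.1414*r^3 + 5.9101*r^2 - 6.9414*r + 2.133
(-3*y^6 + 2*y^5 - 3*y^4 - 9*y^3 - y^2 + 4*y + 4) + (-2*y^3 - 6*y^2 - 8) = -3*y^6 + 2*y^5 - 3*y^4 - 11*y^3 - 7*y^2 + 4*y - 4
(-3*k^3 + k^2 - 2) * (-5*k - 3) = 15*k^4 + 4*k^3 - 3*k^2 + 10*k + 6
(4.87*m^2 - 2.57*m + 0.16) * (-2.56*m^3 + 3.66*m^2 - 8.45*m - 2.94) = -12.4672*m^5 + 24.4034*m^4 - 50.9673*m^3 + 7.9843*m^2 + 6.2038*m - 0.4704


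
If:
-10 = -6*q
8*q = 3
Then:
No Solution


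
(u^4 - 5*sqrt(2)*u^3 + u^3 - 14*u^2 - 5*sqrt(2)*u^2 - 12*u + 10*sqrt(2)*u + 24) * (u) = u^5 - 5*sqrt(2)*u^4 + u^4 - 14*u^3 - 5*sqrt(2)*u^3 - 12*u^2 + 10*sqrt(2)*u^2 + 24*u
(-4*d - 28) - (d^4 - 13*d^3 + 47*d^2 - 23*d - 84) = -d^4 + 13*d^3 - 47*d^2 + 19*d + 56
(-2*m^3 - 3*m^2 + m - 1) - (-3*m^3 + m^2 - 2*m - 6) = m^3 - 4*m^2 + 3*m + 5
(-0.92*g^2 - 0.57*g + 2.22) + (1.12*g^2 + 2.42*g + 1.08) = 0.2*g^2 + 1.85*g + 3.3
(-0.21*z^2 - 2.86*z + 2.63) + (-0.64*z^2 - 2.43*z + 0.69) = -0.85*z^2 - 5.29*z + 3.32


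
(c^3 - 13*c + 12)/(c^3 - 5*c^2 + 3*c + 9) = (c^2 + 3*c - 4)/(c^2 - 2*c - 3)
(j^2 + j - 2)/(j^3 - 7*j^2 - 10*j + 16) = 1/(j - 8)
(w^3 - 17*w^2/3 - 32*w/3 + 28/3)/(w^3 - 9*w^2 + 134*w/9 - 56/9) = 3*(w + 2)/(3*w - 4)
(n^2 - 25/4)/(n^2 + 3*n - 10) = (n^2 - 25/4)/(n^2 + 3*n - 10)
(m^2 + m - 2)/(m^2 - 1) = (m + 2)/(m + 1)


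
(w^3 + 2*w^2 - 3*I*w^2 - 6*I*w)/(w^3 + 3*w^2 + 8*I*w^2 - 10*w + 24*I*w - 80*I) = w*(w^2 + w*(2 - 3*I) - 6*I)/(w^3 + w^2*(3 + 8*I) + 2*w*(-5 + 12*I) - 80*I)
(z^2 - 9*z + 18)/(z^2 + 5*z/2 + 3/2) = 2*(z^2 - 9*z + 18)/(2*z^2 + 5*z + 3)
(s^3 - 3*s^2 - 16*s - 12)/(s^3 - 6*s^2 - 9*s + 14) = (s^2 - 5*s - 6)/(s^2 - 8*s + 7)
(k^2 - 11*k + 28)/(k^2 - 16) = (k - 7)/(k + 4)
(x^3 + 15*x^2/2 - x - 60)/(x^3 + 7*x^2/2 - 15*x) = (x + 4)/x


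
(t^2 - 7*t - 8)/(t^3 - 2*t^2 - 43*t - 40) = 1/(t + 5)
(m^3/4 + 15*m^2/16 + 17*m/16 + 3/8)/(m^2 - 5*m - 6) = (4*m^2 + 11*m + 6)/(16*(m - 6))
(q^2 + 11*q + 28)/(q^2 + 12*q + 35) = (q + 4)/(q + 5)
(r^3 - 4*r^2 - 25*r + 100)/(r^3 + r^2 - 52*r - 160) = (r^2 - 9*r + 20)/(r^2 - 4*r - 32)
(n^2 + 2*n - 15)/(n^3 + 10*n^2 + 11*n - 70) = (n - 3)/(n^2 + 5*n - 14)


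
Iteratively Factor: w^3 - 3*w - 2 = (w + 1)*(w^2 - w - 2) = (w + 1)^2*(w - 2)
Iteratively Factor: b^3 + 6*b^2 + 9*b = (b + 3)*(b^2 + 3*b) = b*(b + 3)*(b + 3)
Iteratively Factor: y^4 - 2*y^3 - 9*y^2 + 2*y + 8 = (y - 1)*(y^3 - y^2 - 10*y - 8) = (y - 4)*(y - 1)*(y^2 + 3*y + 2) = (y - 4)*(y - 1)*(y + 2)*(y + 1)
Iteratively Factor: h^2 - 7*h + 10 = (h - 2)*(h - 5)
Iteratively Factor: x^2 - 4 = (x + 2)*(x - 2)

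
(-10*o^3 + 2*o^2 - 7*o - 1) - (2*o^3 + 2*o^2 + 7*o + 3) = -12*o^3 - 14*o - 4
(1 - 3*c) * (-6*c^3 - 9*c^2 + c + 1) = 18*c^4 + 21*c^3 - 12*c^2 - 2*c + 1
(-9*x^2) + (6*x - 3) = -9*x^2 + 6*x - 3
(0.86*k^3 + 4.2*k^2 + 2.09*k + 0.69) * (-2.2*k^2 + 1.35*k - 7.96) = -1.892*k^5 - 8.079*k^4 - 5.7736*k^3 - 32.1285*k^2 - 15.7049*k - 5.4924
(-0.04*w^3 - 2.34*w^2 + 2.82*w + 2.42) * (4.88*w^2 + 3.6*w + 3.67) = -0.1952*w^5 - 11.5632*w^4 + 5.1908*w^3 + 13.3738*w^2 + 19.0614*w + 8.8814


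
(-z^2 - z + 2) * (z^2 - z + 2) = -z^4 + z^2 - 4*z + 4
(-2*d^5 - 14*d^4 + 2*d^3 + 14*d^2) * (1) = -2*d^5 - 14*d^4 + 2*d^3 + 14*d^2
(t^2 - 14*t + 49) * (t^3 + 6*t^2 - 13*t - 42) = t^5 - 8*t^4 - 48*t^3 + 434*t^2 - 49*t - 2058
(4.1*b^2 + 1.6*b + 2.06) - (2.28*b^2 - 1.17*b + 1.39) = 1.82*b^2 + 2.77*b + 0.67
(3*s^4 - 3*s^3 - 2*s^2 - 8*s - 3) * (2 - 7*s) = -21*s^5 + 27*s^4 + 8*s^3 + 52*s^2 + 5*s - 6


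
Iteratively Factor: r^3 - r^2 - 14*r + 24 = (r - 3)*(r^2 + 2*r - 8) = (r - 3)*(r + 4)*(r - 2)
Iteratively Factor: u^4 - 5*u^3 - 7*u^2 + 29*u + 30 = (u + 2)*(u^3 - 7*u^2 + 7*u + 15) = (u - 3)*(u + 2)*(u^2 - 4*u - 5) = (u - 3)*(u + 1)*(u + 2)*(u - 5)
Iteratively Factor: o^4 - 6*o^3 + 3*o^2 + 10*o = (o + 1)*(o^3 - 7*o^2 + 10*o) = (o - 5)*(o + 1)*(o^2 - 2*o) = (o - 5)*(o - 2)*(o + 1)*(o)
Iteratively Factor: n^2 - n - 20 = (n + 4)*(n - 5)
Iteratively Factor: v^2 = (v)*(v)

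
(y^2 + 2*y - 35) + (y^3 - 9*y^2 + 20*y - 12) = y^3 - 8*y^2 + 22*y - 47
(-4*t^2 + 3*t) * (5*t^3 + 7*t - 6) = -20*t^5 + 15*t^4 - 28*t^3 + 45*t^2 - 18*t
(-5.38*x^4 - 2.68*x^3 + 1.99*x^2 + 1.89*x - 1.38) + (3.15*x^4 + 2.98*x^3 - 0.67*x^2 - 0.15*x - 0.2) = -2.23*x^4 + 0.3*x^3 + 1.32*x^2 + 1.74*x - 1.58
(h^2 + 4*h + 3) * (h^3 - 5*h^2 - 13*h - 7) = h^5 - h^4 - 30*h^3 - 74*h^2 - 67*h - 21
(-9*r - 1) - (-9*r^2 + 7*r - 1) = 9*r^2 - 16*r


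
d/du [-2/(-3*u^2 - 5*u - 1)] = 2*(-6*u - 5)/(3*u^2 + 5*u + 1)^2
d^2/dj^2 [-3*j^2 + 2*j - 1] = -6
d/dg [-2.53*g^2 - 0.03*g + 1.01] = -5.06*g - 0.03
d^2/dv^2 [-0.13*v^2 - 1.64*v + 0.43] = -0.260000000000000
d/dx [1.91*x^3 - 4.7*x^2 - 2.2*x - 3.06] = 5.73*x^2 - 9.4*x - 2.2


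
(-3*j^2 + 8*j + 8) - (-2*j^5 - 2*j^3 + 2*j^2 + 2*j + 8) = 2*j^5 + 2*j^3 - 5*j^2 + 6*j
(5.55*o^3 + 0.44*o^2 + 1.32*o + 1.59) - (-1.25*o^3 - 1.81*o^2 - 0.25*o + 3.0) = 6.8*o^3 + 2.25*o^2 + 1.57*o - 1.41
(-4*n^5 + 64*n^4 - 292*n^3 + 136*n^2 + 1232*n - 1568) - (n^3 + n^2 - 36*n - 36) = -4*n^5 + 64*n^4 - 293*n^3 + 135*n^2 + 1268*n - 1532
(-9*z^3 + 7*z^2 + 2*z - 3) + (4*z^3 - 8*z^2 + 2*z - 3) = -5*z^3 - z^2 + 4*z - 6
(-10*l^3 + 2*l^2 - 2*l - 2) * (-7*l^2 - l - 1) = 70*l^5 - 4*l^4 + 22*l^3 + 14*l^2 + 4*l + 2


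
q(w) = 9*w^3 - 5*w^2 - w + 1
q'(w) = 27*w^2 - 10*w - 1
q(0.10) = 0.86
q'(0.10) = -1.73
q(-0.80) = -6.01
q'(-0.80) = 24.28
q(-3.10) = -312.07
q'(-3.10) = 289.47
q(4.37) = 652.23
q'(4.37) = 470.92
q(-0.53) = -1.21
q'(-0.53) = 11.88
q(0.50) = 0.38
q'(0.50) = 0.75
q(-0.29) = 0.65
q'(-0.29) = 4.17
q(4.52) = 725.44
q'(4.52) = 505.42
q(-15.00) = -31484.00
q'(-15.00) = 6224.00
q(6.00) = 1759.00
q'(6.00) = 911.00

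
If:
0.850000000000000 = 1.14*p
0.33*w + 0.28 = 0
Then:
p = 0.75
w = -0.85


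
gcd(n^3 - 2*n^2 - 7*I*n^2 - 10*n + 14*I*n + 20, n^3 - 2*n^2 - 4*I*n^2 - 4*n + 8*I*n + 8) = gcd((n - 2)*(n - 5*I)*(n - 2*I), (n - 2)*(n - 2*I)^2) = n^2 + n*(-2 - 2*I) + 4*I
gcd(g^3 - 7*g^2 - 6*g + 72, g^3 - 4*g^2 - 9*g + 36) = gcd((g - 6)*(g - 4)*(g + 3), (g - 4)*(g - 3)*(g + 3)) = g^2 - g - 12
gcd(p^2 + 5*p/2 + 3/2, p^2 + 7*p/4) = 1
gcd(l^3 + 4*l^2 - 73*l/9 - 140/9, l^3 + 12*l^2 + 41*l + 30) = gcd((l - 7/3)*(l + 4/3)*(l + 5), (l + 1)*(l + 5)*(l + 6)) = l + 5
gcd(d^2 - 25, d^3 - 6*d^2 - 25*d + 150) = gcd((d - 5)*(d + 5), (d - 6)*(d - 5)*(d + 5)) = d^2 - 25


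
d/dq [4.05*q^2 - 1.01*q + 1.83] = 8.1*q - 1.01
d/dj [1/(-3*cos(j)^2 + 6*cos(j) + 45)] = 2*(1 - cos(j))*sin(j)/(3*(sin(j)^2 + 2*cos(j) + 14)^2)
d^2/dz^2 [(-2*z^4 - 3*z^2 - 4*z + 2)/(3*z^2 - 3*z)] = 2*(-2*z^6 + 6*z^5 - 6*z^4 - 7*z^3 + 6*z^2 - 6*z + 2)/(3*z^3*(z^3 - 3*z^2 + 3*z - 1))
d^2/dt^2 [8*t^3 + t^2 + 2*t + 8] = 48*t + 2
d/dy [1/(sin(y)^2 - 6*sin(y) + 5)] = 2*(3 - sin(y))*cos(y)/(sin(y)^2 - 6*sin(y) + 5)^2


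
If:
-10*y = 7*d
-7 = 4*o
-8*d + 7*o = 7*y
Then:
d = -245/62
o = -7/4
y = 343/124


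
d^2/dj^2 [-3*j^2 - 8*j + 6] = -6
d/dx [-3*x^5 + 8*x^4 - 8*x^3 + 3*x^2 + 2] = x*(-15*x^3 + 32*x^2 - 24*x + 6)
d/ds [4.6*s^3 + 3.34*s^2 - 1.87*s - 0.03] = 13.8*s^2 + 6.68*s - 1.87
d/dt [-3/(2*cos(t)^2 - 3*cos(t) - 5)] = 3*(3 - 4*cos(t))*sin(t)/(3*cos(t) - cos(2*t) + 4)^2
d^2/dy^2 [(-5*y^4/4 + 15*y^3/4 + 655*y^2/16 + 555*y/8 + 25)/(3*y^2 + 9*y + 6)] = 5*(-4*y^3 - 12*y^2 - 12*y - 31)/(24*(y^3 + 3*y^2 + 3*y + 1))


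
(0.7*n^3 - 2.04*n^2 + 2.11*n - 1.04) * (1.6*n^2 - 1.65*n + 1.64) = 1.12*n^5 - 4.419*n^4 + 7.89*n^3 - 8.4911*n^2 + 5.1764*n - 1.7056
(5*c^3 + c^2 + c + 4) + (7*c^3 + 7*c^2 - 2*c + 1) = 12*c^3 + 8*c^2 - c + 5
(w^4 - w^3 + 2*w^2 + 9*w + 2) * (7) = 7*w^4 - 7*w^3 + 14*w^2 + 63*w + 14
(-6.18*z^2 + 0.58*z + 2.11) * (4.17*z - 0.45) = -25.7706*z^3 + 5.1996*z^2 + 8.5377*z - 0.9495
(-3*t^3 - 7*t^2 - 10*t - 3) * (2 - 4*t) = 12*t^4 + 22*t^3 + 26*t^2 - 8*t - 6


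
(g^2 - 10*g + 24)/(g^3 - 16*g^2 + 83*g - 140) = (g - 6)/(g^2 - 12*g + 35)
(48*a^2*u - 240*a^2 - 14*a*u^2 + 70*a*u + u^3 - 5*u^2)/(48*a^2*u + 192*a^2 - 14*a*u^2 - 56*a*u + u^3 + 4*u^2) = (u - 5)/(u + 4)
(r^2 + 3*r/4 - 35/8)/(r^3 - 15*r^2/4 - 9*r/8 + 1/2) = (8*r^2 + 6*r - 35)/(8*r^3 - 30*r^2 - 9*r + 4)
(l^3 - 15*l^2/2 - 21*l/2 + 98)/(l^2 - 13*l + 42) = (l^2 - l/2 - 14)/(l - 6)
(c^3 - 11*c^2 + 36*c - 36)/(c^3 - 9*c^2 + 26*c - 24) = (c - 6)/(c - 4)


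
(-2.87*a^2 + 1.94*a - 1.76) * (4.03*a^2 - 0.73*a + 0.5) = -11.5661*a^4 + 9.9133*a^3 - 9.944*a^2 + 2.2548*a - 0.88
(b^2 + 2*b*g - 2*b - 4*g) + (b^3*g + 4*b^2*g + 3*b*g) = b^3*g + 4*b^2*g + b^2 + 5*b*g - 2*b - 4*g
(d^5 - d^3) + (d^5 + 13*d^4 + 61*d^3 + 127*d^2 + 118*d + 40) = 2*d^5 + 13*d^4 + 60*d^3 + 127*d^2 + 118*d + 40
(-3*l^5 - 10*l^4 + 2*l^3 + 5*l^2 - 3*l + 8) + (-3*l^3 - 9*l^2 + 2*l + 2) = -3*l^5 - 10*l^4 - l^3 - 4*l^2 - l + 10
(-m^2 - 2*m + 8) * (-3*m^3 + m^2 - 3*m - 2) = 3*m^5 + 5*m^4 - 23*m^3 + 16*m^2 - 20*m - 16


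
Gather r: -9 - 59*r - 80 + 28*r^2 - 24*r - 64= 28*r^2 - 83*r - 153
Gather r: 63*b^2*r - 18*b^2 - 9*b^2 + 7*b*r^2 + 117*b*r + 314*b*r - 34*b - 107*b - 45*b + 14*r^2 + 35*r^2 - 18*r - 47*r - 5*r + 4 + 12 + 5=-27*b^2 - 186*b + r^2*(7*b + 49) + r*(63*b^2 + 431*b - 70) + 21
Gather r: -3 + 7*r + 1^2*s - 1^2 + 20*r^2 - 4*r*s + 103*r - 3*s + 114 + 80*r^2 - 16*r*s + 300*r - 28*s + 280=100*r^2 + r*(410 - 20*s) - 30*s + 390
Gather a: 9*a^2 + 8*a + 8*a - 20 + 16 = 9*a^2 + 16*a - 4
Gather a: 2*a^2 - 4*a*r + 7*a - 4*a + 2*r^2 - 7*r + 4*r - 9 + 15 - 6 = 2*a^2 + a*(3 - 4*r) + 2*r^2 - 3*r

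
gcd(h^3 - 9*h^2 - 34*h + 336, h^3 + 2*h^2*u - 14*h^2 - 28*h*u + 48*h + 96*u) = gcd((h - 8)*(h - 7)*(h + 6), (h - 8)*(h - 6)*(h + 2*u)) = h - 8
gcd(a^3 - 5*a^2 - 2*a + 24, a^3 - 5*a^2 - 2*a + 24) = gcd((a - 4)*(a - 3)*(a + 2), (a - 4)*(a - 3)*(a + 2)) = a^3 - 5*a^2 - 2*a + 24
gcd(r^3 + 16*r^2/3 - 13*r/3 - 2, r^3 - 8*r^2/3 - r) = r + 1/3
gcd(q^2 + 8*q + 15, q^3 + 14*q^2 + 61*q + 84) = q + 3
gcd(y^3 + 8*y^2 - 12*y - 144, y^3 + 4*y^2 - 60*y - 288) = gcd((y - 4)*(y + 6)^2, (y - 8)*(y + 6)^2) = y^2 + 12*y + 36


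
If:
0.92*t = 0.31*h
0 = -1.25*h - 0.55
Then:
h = -0.44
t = -0.15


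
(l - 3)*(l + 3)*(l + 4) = l^3 + 4*l^2 - 9*l - 36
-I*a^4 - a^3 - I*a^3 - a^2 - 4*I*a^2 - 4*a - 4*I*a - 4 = (a - 2*I)*(a - I)*(a + 2*I)*(-I*a - I)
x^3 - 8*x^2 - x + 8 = (x - 8)*(x - 1)*(x + 1)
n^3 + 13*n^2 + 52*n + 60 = (n + 2)*(n + 5)*(n + 6)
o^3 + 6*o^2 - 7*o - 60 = (o - 3)*(o + 4)*(o + 5)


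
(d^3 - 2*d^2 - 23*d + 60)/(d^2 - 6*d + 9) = (d^2 + d - 20)/(d - 3)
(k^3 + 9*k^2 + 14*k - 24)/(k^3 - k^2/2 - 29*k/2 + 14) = 2*(k + 6)/(2*k - 7)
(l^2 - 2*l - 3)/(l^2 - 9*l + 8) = (l^2 - 2*l - 3)/(l^2 - 9*l + 8)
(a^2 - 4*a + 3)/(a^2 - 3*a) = (a - 1)/a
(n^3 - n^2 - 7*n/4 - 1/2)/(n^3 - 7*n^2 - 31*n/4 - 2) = (n - 2)/(n - 8)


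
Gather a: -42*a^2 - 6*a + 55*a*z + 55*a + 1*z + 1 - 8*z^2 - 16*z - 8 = -42*a^2 + a*(55*z + 49) - 8*z^2 - 15*z - 7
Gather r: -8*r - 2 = -8*r - 2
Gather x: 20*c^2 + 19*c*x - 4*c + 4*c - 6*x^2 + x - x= 20*c^2 + 19*c*x - 6*x^2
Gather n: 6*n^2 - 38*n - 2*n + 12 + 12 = 6*n^2 - 40*n + 24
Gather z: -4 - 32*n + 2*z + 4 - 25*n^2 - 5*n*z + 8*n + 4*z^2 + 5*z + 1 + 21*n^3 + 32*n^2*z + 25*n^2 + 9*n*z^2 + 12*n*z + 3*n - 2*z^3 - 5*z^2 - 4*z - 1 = 21*n^3 - 21*n - 2*z^3 + z^2*(9*n - 1) + z*(32*n^2 + 7*n + 3)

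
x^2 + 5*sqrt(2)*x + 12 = (x + 2*sqrt(2))*(x + 3*sqrt(2))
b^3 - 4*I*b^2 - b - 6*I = (b - 3*I)*(b - 2*I)*(b + I)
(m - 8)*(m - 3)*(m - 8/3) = m^3 - 41*m^2/3 + 160*m/3 - 64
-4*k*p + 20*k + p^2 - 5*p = (-4*k + p)*(p - 5)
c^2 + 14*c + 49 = (c + 7)^2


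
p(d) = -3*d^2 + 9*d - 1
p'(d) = 9 - 6*d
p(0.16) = 0.36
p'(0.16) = 8.04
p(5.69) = -46.92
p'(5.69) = -25.14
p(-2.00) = -31.00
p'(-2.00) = 21.00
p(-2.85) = -51.02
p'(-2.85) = 26.10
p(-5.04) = -122.56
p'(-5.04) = 39.24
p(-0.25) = -3.44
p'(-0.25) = 10.50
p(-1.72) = -25.36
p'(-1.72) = 19.32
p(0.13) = 0.12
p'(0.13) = 8.22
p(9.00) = -163.00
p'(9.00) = -45.00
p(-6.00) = -163.00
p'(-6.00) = 45.00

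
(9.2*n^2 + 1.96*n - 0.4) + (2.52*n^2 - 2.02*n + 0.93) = 11.72*n^2 - 0.0600000000000001*n + 0.53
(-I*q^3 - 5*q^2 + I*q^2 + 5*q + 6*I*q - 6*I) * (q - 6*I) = -I*q^4 - 11*q^3 + I*q^3 + 11*q^2 + 36*I*q^2 + 36*q - 36*I*q - 36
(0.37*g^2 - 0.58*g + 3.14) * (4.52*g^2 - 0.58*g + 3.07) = 1.6724*g^4 - 2.8362*g^3 + 15.6651*g^2 - 3.6018*g + 9.6398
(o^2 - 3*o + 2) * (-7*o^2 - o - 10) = -7*o^4 + 20*o^3 - 21*o^2 + 28*o - 20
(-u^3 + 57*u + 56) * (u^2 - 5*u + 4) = -u^5 + 5*u^4 + 53*u^3 - 229*u^2 - 52*u + 224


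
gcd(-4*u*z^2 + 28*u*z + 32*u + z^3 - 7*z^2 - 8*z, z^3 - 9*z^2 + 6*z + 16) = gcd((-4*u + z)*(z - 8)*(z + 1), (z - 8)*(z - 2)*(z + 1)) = z^2 - 7*z - 8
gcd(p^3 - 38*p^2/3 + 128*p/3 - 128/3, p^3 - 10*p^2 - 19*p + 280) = p - 8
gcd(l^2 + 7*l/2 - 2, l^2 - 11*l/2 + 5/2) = l - 1/2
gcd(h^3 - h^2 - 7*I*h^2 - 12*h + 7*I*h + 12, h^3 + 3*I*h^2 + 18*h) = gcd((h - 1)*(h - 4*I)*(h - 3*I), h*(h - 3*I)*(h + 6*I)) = h - 3*I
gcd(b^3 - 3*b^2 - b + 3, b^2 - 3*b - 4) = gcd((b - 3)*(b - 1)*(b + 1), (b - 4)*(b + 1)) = b + 1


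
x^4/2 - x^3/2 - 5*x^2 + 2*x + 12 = (x/2 + 1)*(x - 3)*(x - 2)*(x + 2)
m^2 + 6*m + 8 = (m + 2)*(m + 4)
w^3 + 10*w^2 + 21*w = w*(w + 3)*(w + 7)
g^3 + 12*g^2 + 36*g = g*(g + 6)^2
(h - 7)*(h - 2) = h^2 - 9*h + 14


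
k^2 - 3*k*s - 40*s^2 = (k - 8*s)*(k + 5*s)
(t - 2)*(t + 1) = t^2 - t - 2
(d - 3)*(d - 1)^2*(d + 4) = d^4 - d^3 - 13*d^2 + 25*d - 12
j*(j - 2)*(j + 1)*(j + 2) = j^4 + j^3 - 4*j^2 - 4*j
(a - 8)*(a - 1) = a^2 - 9*a + 8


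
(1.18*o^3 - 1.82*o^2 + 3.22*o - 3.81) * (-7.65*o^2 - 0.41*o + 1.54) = -9.027*o^5 + 13.4392*o^4 - 22.0696*o^3 + 25.0235*o^2 + 6.5209*o - 5.8674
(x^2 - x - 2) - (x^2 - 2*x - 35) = x + 33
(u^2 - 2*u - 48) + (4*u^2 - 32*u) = 5*u^2 - 34*u - 48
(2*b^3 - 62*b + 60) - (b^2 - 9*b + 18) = 2*b^3 - b^2 - 53*b + 42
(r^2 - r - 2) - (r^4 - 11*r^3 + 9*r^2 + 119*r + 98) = -r^4 + 11*r^3 - 8*r^2 - 120*r - 100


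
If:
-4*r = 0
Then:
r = 0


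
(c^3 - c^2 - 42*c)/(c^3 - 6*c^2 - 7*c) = (c + 6)/(c + 1)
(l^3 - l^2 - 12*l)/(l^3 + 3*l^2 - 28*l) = (l + 3)/(l + 7)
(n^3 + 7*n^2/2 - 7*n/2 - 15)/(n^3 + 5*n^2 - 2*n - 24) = (n + 5/2)/(n + 4)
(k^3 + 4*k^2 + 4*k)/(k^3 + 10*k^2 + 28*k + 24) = k/(k + 6)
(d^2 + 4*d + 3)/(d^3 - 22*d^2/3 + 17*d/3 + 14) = 3*(d + 3)/(3*d^2 - 25*d + 42)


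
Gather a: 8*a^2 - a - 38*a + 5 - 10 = 8*a^2 - 39*a - 5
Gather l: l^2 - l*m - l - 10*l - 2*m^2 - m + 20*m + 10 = l^2 + l*(-m - 11) - 2*m^2 + 19*m + 10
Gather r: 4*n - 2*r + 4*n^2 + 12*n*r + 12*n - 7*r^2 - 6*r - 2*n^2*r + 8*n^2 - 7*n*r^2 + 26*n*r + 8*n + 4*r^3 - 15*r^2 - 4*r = 12*n^2 + 24*n + 4*r^3 + r^2*(-7*n - 22) + r*(-2*n^2 + 38*n - 12)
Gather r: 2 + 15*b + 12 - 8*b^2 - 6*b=-8*b^2 + 9*b + 14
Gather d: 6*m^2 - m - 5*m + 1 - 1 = 6*m^2 - 6*m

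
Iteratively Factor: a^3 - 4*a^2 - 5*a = (a + 1)*(a^2 - 5*a) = (a - 5)*(a + 1)*(a)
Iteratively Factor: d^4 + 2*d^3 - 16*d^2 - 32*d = (d + 4)*(d^3 - 2*d^2 - 8*d) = d*(d + 4)*(d^2 - 2*d - 8) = d*(d + 2)*(d + 4)*(d - 4)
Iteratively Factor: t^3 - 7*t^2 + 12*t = (t - 4)*(t^2 - 3*t) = t*(t - 4)*(t - 3)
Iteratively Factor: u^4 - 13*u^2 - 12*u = (u + 1)*(u^3 - u^2 - 12*u) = (u + 1)*(u + 3)*(u^2 - 4*u) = u*(u + 1)*(u + 3)*(u - 4)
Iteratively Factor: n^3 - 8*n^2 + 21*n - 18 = (n - 2)*(n^2 - 6*n + 9) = (n - 3)*(n - 2)*(n - 3)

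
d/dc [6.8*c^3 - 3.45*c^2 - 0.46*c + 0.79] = 20.4*c^2 - 6.9*c - 0.46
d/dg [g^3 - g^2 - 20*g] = 3*g^2 - 2*g - 20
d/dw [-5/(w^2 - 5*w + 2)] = 5*(2*w - 5)/(w^2 - 5*w + 2)^2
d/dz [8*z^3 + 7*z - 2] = 24*z^2 + 7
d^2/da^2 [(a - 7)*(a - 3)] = 2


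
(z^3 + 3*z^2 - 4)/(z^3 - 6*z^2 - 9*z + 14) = (z + 2)/(z - 7)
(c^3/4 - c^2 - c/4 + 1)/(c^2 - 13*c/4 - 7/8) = 2*(-c^3 + 4*c^2 + c - 4)/(-8*c^2 + 26*c + 7)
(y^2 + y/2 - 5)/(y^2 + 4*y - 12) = (y + 5/2)/(y + 6)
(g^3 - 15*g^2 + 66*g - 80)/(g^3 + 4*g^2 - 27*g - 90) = (g^2 - 10*g + 16)/(g^2 + 9*g + 18)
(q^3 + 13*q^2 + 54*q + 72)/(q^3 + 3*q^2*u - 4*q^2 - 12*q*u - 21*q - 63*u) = (q^2 + 10*q + 24)/(q^2 + 3*q*u - 7*q - 21*u)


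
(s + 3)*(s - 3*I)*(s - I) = s^3 + 3*s^2 - 4*I*s^2 - 3*s - 12*I*s - 9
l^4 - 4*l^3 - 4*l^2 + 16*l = l*(l - 4)*(l - 2)*(l + 2)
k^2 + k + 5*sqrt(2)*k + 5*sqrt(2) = (k + 1)*(k + 5*sqrt(2))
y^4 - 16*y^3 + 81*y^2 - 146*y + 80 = (y - 8)*(y - 5)*(y - 2)*(y - 1)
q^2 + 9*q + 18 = (q + 3)*(q + 6)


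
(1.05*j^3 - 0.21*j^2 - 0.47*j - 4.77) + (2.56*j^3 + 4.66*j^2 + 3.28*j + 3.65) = 3.61*j^3 + 4.45*j^2 + 2.81*j - 1.12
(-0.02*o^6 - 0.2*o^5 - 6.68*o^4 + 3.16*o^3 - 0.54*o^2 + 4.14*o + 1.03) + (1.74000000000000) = -0.02*o^6 - 0.2*o^5 - 6.68*o^4 + 3.16*o^3 - 0.54*o^2 + 4.14*o + 2.77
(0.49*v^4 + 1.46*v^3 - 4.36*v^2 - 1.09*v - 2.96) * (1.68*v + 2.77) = 0.8232*v^5 + 3.8101*v^4 - 3.2806*v^3 - 13.9084*v^2 - 7.9921*v - 8.1992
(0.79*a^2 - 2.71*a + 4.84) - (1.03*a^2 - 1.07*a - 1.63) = -0.24*a^2 - 1.64*a + 6.47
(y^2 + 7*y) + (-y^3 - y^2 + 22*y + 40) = -y^3 + 29*y + 40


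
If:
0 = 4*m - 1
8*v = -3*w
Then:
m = 1/4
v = -3*w/8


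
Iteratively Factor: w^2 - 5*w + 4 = (w - 1)*(w - 4)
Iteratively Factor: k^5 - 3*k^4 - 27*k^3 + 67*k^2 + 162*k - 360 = (k - 2)*(k^4 - k^3 - 29*k^2 + 9*k + 180) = (k - 2)*(k + 3)*(k^3 - 4*k^2 - 17*k + 60) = (k - 3)*(k - 2)*(k + 3)*(k^2 - k - 20) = (k - 3)*(k - 2)*(k + 3)*(k + 4)*(k - 5)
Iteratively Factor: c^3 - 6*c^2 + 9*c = (c - 3)*(c^2 - 3*c) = c*(c - 3)*(c - 3)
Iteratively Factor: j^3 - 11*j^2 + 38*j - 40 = (j - 4)*(j^2 - 7*j + 10) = (j - 5)*(j - 4)*(j - 2)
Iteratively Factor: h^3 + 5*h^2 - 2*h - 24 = (h - 2)*(h^2 + 7*h + 12) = (h - 2)*(h + 4)*(h + 3)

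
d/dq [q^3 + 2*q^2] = q*(3*q + 4)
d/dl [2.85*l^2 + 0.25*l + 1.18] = 5.7*l + 0.25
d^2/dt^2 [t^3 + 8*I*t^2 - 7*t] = 6*t + 16*I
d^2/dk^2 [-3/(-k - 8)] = 6/(k + 8)^3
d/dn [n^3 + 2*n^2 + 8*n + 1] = 3*n^2 + 4*n + 8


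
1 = 1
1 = 1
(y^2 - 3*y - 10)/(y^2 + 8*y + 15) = (y^2 - 3*y - 10)/(y^2 + 8*y + 15)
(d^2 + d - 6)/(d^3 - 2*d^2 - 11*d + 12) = (d - 2)/(d^2 - 5*d + 4)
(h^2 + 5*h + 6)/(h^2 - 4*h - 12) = (h + 3)/(h - 6)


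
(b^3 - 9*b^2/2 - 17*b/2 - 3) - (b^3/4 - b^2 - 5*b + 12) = 3*b^3/4 - 7*b^2/2 - 7*b/2 - 15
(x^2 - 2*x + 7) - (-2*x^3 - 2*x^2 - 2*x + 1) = 2*x^3 + 3*x^2 + 6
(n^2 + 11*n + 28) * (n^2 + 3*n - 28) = n^4 + 14*n^3 + 33*n^2 - 224*n - 784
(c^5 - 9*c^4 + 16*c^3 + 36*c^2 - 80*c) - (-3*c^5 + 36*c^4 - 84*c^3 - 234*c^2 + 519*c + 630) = 4*c^5 - 45*c^4 + 100*c^3 + 270*c^2 - 599*c - 630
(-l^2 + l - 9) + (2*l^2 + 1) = l^2 + l - 8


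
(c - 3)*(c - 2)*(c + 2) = c^3 - 3*c^2 - 4*c + 12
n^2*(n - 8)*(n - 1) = n^4 - 9*n^3 + 8*n^2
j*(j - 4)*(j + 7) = j^3 + 3*j^2 - 28*j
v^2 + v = v*(v + 1)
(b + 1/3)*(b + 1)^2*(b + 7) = b^4 + 28*b^3/3 + 18*b^2 + 12*b + 7/3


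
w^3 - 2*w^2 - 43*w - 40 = (w - 8)*(w + 1)*(w + 5)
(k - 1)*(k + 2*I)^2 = k^3 - k^2 + 4*I*k^2 - 4*k - 4*I*k + 4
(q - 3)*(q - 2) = q^2 - 5*q + 6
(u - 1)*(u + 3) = u^2 + 2*u - 3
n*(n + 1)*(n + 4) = n^3 + 5*n^2 + 4*n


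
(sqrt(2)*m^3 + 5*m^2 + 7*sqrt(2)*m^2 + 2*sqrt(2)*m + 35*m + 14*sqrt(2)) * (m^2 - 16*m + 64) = sqrt(2)*m^5 - 9*sqrt(2)*m^4 + 5*m^4 - 46*sqrt(2)*m^3 - 45*m^3 - 240*m^2 + 430*sqrt(2)*m^2 - 96*sqrt(2)*m + 2240*m + 896*sqrt(2)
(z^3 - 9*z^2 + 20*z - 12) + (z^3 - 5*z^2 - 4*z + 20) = 2*z^3 - 14*z^2 + 16*z + 8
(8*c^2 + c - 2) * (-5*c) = -40*c^3 - 5*c^2 + 10*c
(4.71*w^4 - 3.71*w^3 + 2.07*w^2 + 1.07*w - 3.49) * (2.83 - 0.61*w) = -2.8731*w^5 + 15.5924*w^4 - 11.762*w^3 + 5.2054*w^2 + 5.157*w - 9.8767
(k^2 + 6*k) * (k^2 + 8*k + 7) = k^4 + 14*k^3 + 55*k^2 + 42*k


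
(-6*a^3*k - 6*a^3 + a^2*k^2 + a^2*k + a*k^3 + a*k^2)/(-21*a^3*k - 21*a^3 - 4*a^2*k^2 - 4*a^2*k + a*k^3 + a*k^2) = (2*a - k)/(7*a - k)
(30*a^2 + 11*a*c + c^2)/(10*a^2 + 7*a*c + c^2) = (6*a + c)/(2*a + c)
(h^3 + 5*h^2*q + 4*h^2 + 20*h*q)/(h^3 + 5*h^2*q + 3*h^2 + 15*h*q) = (h + 4)/(h + 3)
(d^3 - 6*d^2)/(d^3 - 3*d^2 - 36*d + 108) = d^2/(d^2 + 3*d - 18)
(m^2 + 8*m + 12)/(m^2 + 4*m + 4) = (m + 6)/(m + 2)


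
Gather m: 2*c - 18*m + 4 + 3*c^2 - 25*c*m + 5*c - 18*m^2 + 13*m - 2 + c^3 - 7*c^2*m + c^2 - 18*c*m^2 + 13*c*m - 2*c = c^3 + 4*c^2 + 5*c + m^2*(-18*c - 18) + m*(-7*c^2 - 12*c - 5) + 2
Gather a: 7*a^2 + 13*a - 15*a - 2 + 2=7*a^2 - 2*a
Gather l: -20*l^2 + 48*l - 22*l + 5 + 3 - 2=-20*l^2 + 26*l + 6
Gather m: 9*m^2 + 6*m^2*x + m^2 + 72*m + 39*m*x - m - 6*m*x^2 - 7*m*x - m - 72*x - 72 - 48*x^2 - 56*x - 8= m^2*(6*x + 10) + m*(-6*x^2 + 32*x + 70) - 48*x^2 - 128*x - 80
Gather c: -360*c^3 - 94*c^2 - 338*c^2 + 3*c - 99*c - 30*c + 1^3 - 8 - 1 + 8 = -360*c^3 - 432*c^2 - 126*c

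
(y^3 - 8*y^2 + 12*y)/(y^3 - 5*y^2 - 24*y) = (-y^2 + 8*y - 12)/(-y^2 + 5*y + 24)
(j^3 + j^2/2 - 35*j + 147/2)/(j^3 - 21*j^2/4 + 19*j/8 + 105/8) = 4*(j + 7)/(4*j + 5)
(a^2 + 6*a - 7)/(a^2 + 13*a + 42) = (a - 1)/(a + 6)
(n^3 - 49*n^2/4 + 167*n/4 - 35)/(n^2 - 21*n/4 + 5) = n - 7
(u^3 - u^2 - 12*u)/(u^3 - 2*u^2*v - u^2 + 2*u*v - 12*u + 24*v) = u/(u - 2*v)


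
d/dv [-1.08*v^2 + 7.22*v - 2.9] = 7.22 - 2.16*v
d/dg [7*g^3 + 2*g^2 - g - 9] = 21*g^2 + 4*g - 1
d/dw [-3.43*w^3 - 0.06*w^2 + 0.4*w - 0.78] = -10.29*w^2 - 0.12*w + 0.4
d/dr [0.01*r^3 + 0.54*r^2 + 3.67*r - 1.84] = 0.03*r^2 + 1.08*r + 3.67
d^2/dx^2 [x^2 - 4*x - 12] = 2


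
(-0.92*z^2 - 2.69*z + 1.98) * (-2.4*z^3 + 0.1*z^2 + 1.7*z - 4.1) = 2.208*z^5 + 6.364*z^4 - 6.585*z^3 - 0.602999999999999*z^2 + 14.395*z - 8.118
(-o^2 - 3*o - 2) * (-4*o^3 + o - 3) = 4*o^5 + 12*o^4 + 7*o^3 + 7*o + 6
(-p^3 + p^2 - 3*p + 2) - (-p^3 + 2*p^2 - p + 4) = -p^2 - 2*p - 2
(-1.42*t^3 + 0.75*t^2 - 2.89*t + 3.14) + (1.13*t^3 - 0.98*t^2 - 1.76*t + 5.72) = -0.29*t^3 - 0.23*t^2 - 4.65*t + 8.86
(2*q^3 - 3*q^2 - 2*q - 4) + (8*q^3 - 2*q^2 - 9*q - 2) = 10*q^3 - 5*q^2 - 11*q - 6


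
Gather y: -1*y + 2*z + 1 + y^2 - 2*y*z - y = y^2 + y*(-2*z - 2) + 2*z + 1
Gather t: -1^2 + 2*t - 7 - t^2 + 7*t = -t^2 + 9*t - 8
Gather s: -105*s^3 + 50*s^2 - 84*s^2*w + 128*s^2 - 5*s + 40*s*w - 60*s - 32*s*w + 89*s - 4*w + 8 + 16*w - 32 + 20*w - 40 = -105*s^3 + s^2*(178 - 84*w) + s*(8*w + 24) + 32*w - 64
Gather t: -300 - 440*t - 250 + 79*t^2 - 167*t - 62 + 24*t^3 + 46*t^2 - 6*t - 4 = 24*t^3 + 125*t^2 - 613*t - 616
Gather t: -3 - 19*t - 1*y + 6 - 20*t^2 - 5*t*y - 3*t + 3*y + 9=-20*t^2 + t*(-5*y - 22) + 2*y + 12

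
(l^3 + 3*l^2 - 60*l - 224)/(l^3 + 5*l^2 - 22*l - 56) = (l^2 - 4*l - 32)/(l^2 - 2*l - 8)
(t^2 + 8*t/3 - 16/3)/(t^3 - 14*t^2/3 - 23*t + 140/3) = (3*t - 4)/(3*t^2 - 26*t + 35)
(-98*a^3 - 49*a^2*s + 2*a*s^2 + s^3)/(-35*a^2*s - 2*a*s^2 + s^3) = (14*a^2 + 9*a*s + s^2)/(s*(5*a + s))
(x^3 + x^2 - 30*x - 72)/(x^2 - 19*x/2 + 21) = 2*(x^2 + 7*x + 12)/(2*x - 7)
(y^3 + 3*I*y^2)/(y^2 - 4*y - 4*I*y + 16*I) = y^2*(y + 3*I)/(y^2 - 4*y - 4*I*y + 16*I)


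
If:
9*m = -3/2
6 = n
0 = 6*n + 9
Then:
No Solution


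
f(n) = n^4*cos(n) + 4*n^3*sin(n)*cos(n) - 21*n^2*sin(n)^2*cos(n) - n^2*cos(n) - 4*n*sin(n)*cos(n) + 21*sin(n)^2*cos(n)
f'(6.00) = 2107.89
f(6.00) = 929.36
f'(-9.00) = 4746.20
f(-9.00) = -6725.57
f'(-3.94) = -241.35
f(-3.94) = 66.26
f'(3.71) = 282.64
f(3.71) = 3.32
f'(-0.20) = -5.47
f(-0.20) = 0.59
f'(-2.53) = 121.51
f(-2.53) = -23.38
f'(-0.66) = 1.65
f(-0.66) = 2.60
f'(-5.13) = -40.52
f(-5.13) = -102.53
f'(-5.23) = -273.84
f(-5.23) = -87.17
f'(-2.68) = 137.95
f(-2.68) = -43.13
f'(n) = -n^4*sin(n) - 4*n^3*sin(n)^2 + 4*n^3*cos(n)^2 + 4*n^3*cos(n) + 21*n^2*sin(n)^3 - 42*n^2*sin(n)*cos(n)^2 + 12*n^2*sin(n)*cos(n) + n^2*sin(n) - 42*n*sin(n)^2*cos(n) + 4*n*sin(n)^2 - 4*n*cos(n)^2 - 2*n*cos(n) - 21*sin(n)^3 + 42*sin(n)*cos(n)^2 - 4*sin(n)*cos(n)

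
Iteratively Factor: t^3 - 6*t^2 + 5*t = (t - 1)*(t^2 - 5*t) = t*(t - 1)*(t - 5)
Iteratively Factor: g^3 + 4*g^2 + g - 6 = (g + 3)*(g^2 + g - 2) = (g + 2)*(g + 3)*(g - 1)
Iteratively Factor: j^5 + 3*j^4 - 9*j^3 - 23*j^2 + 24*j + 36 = (j - 2)*(j^4 + 5*j^3 + j^2 - 21*j - 18) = (j - 2)*(j + 3)*(j^3 + 2*j^2 - 5*j - 6) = (j - 2)*(j + 3)^2*(j^2 - j - 2) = (j - 2)^2*(j + 3)^2*(j + 1)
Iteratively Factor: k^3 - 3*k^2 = (k)*(k^2 - 3*k) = k^2*(k - 3)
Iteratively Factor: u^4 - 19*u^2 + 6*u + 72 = (u - 3)*(u^3 + 3*u^2 - 10*u - 24) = (u - 3)*(u + 4)*(u^2 - u - 6) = (u - 3)^2*(u + 4)*(u + 2)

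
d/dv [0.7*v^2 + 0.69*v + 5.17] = 1.4*v + 0.69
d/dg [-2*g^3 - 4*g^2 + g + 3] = -6*g^2 - 8*g + 1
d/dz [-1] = 0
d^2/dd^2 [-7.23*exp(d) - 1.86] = -7.23*exp(d)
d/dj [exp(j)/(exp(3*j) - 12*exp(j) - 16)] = (-3*(exp(2*j) - 4)*exp(j) + exp(3*j) - 12*exp(j) - 16)*exp(j)/(-exp(3*j) + 12*exp(j) + 16)^2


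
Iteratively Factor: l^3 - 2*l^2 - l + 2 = (l - 2)*(l^2 - 1) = (l - 2)*(l - 1)*(l + 1)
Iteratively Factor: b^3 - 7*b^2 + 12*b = (b - 4)*(b^2 - 3*b) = b*(b - 4)*(b - 3)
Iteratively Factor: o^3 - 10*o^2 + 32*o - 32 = (o - 2)*(o^2 - 8*o + 16) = (o - 4)*(o - 2)*(o - 4)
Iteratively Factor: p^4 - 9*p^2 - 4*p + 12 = (p + 2)*(p^3 - 2*p^2 - 5*p + 6) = (p - 3)*(p + 2)*(p^2 + p - 2) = (p - 3)*(p - 1)*(p + 2)*(p + 2)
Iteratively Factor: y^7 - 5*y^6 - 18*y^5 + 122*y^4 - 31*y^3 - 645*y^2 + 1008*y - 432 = (y - 4)*(y^6 - y^5 - 22*y^4 + 34*y^3 + 105*y^2 - 225*y + 108) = (y - 4)*(y - 3)*(y^5 + 2*y^4 - 16*y^3 - 14*y^2 + 63*y - 36) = (y - 4)*(y - 3)*(y - 1)*(y^4 + 3*y^3 - 13*y^2 - 27*y + 36) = (y - 4)*(y - 3)*(y - 1)^2*(y^3 + 4*y^2 - 9*y - 36) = (y - 4)*(y - 3)^2*(y - 1)^2*(y^2 + 7*y + 12) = (y - 4)*(y - 3)^2*(y - 1)^2*(y + 3)*(y + 4)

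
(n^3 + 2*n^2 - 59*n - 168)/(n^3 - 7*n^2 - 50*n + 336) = (n + 3)/(n - 6)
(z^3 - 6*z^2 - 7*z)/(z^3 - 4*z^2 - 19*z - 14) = z/(z + 2)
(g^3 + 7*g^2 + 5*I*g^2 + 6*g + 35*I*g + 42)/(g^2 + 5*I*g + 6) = g + 7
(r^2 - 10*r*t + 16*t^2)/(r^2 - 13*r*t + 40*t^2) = (r - 2*t)/(r - 5*t)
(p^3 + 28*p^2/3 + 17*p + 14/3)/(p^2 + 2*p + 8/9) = 3*(3*p^3 + 28*p^2 + 51*p + 14)/(9*p^2 + 18*p + 8)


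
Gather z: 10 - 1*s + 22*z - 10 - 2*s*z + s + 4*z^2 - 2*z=4*z^2 + z*(20 - 2*s)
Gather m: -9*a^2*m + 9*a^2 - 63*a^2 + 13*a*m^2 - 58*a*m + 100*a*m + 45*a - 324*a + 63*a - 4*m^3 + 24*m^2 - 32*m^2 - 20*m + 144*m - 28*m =-54*a^2 - 216*a - 4*m^3 + m^2*(13*a - 8) + m*(-9*a^2 + 42*a + 96)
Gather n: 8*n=8*n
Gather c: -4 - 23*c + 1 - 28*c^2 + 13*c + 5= -28*c^2 - 10*c + 2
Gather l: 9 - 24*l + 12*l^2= 12*l^2 - 24*l + 9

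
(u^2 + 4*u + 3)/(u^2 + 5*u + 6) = (u + 1)/(u + 2)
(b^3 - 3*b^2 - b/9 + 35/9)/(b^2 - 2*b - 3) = (b^2 - 4*b + 35/9)/(b - 3)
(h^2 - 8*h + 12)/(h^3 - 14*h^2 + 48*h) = (h - 2)/(h*(h - 8))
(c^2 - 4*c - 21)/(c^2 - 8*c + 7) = (c + 3)/(c - 1)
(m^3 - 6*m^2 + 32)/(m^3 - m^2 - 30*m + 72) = (m^2 - 2*m - 8)/(m^2 + 3*m - 18)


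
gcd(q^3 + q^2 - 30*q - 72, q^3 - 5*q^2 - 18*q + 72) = q^2 - 2*q - 24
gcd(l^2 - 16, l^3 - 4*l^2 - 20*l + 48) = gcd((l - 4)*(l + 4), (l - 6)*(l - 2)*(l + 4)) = l + 4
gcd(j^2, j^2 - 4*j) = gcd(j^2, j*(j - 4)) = j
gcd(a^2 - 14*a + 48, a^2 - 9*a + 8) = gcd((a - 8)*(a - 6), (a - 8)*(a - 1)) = a - 8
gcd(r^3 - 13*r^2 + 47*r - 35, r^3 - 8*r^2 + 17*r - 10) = r^2 - 6*r + 5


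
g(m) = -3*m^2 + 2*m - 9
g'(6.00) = -34.00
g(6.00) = -105.00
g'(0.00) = 2.00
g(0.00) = -9.00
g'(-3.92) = 25.52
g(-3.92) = -62.94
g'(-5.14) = 32.84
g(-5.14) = -98.54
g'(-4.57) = 29.42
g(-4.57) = -80.79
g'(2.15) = -10.90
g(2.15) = -18.57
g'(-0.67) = 6.02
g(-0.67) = -11.69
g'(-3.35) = 22.10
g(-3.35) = -49.37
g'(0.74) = -2.44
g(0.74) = -9.16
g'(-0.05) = 2.30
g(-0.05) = -9.11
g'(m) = 2 - 6*m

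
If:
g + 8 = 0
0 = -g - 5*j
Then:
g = -8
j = 8/5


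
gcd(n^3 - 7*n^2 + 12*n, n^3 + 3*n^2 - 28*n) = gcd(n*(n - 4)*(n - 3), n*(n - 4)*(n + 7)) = n^2 - 4*n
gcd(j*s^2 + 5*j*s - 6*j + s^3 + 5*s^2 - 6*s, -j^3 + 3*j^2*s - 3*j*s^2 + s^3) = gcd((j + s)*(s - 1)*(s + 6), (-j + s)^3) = 1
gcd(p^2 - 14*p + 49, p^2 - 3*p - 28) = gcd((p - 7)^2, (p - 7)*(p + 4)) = p - 7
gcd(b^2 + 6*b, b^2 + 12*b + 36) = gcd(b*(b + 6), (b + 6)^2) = b + 6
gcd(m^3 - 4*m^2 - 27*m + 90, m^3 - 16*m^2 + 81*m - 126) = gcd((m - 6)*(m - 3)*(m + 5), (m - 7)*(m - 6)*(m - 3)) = m^2 - 9*m + 18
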